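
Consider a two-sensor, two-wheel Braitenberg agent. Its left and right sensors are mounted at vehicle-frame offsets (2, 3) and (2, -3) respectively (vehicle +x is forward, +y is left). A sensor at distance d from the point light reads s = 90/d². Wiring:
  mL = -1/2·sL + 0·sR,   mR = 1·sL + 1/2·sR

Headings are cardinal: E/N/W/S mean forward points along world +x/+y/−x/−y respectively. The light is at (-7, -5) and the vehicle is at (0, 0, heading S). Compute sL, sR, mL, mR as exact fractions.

left sensor world pos  = (3, -2); dL² = 109
right sensor world pos = (-3, -2); dR² = 25
sL = 90/109 = 90/109
sR = 90/25 = 18/5
mL = -1/2·sL + 0·sR = -45/109
mR = 1·sL + 1/2·sR = 1431/545

90/109 18/5 -45/109 1431/545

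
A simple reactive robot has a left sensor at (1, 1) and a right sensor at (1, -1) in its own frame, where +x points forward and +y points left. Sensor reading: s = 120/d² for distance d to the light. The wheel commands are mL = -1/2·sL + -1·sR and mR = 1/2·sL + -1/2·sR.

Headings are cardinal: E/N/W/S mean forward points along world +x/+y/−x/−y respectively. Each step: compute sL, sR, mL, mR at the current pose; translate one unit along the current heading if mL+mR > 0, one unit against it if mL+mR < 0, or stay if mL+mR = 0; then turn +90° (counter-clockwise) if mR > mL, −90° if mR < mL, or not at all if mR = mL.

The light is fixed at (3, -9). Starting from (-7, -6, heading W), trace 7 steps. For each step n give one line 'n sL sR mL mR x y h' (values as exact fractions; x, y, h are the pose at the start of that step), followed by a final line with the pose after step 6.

n=0: pose=(-7,-6,W); sL=24/25, sR=120/137; mL=-4644/3425, mR=144/3425; mL+mR=-180/137 → advance -1; mR−mL=4788/3425 → turn +1·90°
n=1: pose=(-6,-6,S); sL=30/17, sR=15/13; mL=-450/221, mR=135/442; mL+mR=-45/26 → advance -1; mR−mL=1035/442 → turn +1·90°
n=2: pose=(-6,-5,E); sL=120/89, sR=120/73; mL=-15060/6497, mR=-960/6497; mL+mR=-180/73 → advance -1; mR−mL=14100/6497 → turn +1·90°
n=3: pose=(-7,-5,N); sL=60/73, sR=60/53; mL=-5970/3869, mR=-600/3869; mL+mR=-90/53 → advance -1; mR−mL=5370/3869 → turn +1·90°
n=4: pose=(-7,-6,W); sL=24/25, sR=120/137; mL=-4644/3425, mR=144/3425; mL+mR=-180/137 → advance -1; mR−mL=4788/3425 → turn +1·90°
n=5: pose=(-6,-6,S); sL=30/17, sR=15/13; mL=-450/221, mR=135/442; mL+mR=-45/26 → advance -1; mR−mL=1035/442 → turn +1·90°
n=6: pose=(-6,-5,E); sL=120/89, sR=120/73; mL=-15060/6497, mR=-960/6497; mL+mR=-180/73 → advance -1; mR−mL=14100/6497 → turn +1·90°

0 24/25 120/137 -4644/3425 144/3425 -7 -6 W
1 30/17 15/13 -450/221 135/442 -6 -6 S
2 120/89 120/73 -15060/6497 -960/6497 -6 -5 E
3 60/73 60/53 -5970/3869 -600/3869 -7 -5 N
4 24/25 120/137 -4644/3425 144/3425 -7 -6 W
5 30/17 15/13 -450/221 135/442 -6 -6 S
6 120/89 120/73 -15060/6497 -960/6497 -6 -5 E
final -7 -5 N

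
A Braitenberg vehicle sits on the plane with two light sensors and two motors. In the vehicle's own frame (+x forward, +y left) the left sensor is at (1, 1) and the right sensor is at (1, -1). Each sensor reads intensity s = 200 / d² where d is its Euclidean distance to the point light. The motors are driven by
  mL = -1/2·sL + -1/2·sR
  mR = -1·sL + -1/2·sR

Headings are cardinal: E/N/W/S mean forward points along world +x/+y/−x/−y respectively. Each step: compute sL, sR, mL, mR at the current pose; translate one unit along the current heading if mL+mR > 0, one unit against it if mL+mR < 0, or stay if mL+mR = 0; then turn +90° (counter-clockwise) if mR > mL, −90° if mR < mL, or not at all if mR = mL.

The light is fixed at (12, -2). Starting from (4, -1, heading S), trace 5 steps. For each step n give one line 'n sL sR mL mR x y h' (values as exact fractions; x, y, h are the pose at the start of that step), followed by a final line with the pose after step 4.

n=0: pose=(4,-1,S); sL=200/49, sR=200/81; mL=-13000/3969, mR=-21100/3969; mL+mR=-34100/3969 → advance -1; mR−mL=-100/49 → turn -1·90°
n=1: pose=(4,0,W); sL=100/41, sR=20/9; mL=-860/369, mR=-1310/369; mL+mR=-2170/369 → advance -1; mR−mL=-50/41 → turn -1·90°
n=2: pose=(5,0,N); sL=200/73, sR=40/9; mL=-2360/657, mR=-3260/657; mL+mR=-5620/657 → advance -1; mR−mL=-100/73 → turn -1·90°
n=3: pose=(5,-1,E); sL=5, sR=50/9; mL=-95/18, mR=-70/9; mL+mR=-235/18 → advance -1; mR−mL=-5/2 → turn -1·90°
n=4: pose=(4,-1,S); sL=200/49, sR=200/81; mL=-13000/3969, mR=-21100/3969; mL+mR=-34100/3969 → advance -1; mR−mL=-100/49 → turn -1·90°

0 200/49 200/81 -13000/3969 -21100/3969 4 -1 S
1 100/41 20/9 -860/369 -1310/369 4 0 W
2 200/73 40/9 -2360/657 -3260/657 5 0 N
3 5 50/9 -95/18 -70/9 5 -1 E
4 200/49 200/81 -13000/3969 -21100/3969 4 -1 S
final 4 0 W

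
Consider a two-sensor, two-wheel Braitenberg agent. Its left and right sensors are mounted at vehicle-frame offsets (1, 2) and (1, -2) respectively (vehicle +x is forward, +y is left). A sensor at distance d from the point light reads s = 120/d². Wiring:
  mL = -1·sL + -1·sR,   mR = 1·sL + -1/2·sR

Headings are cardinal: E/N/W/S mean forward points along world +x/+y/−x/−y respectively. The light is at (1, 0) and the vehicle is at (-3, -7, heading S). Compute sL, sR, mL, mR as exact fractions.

left sensor world pos  = (-1, -8); dL² = 68
right sensor world pos = (-5, -8); dR² = 100
sL = 120/68 = 30/17
sR = 120/100 = 6/5
mL = -1·sL + -1·sR = -252/85
mR = 1·sL + -1/2·sR = 99/85

30/17 6/5 -252/85 99/85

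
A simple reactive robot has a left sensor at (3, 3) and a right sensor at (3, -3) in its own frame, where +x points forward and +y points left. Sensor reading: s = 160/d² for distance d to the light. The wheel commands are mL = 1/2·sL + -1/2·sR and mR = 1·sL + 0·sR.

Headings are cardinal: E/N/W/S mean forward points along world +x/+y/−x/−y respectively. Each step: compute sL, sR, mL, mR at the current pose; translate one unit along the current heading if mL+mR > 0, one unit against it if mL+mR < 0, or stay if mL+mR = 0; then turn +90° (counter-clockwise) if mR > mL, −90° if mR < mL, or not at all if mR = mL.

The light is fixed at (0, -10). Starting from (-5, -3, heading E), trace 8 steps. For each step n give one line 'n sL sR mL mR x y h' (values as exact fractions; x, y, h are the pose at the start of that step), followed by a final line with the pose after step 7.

n=0: pose=(-5,-3,E); sL=20/13, sR=8; mL=-42/13, mR=20/13; mL+mR=-22/13 → advance -1; mR−mL=62/13 → turn +1·90°
n=1: pose=(-6,-3,N); sL=160/181, sR=160/109; mL=-5760/19729, mR=160/181; mL+mR=11680/19729 → advance +1; mR−mL=23200/19729 → turn +1·90°
n=2: pose=(-6,-2,W); sL=80/53, sR=80/101; mL=1920/5353, mR=80/53; mL+mR=10000/5353 → advance +1; mR−mL=6160/5353 → turn +1·90°
n=3: pose=(-7,-2,S); sL=160/41, sR=32/25; mL=1344/1025, mR=160/41; mL+mR=5344/1025 → advance +1; mR−mL=2656/1025 → turn +1·90°
n=4: pose=(-7,-3,E); sL=40/29, sR=5; mL=-105/58, mR=40/29; mL+mR=-25/58 → advance -1; mR−mL=185/58 → turn +1·90°
n=5: pose=(-8,-3,N); sL=160/221, sR=32/25; mL=-1536/5525, mR=160/221; mL+mR=2464/5525 → advance +1; mR−mL=5536/5525 → turn +1·90°
n=6: pose=(-8,-2,W); sL=80/73, sR=80/121; mL=1920/8833, mR=80/73; mL+mR=11600/8833 → advance +1; mR−mL=7760/8833 → turn +1·90°
n=7: pose=(-9,-2,S); sL=160/61, sR=160/169; mL=8640/10309, mR=160/61; mL+mR=35680/10309 → advance +1; mR−mL=18400/10309 → turn +1·90°

0 20/13 8 -42/13 20/13 -5 -3 E
1 160/181 160/109 -5760/19729 160/181 -6 -3 N
2 80/53 80/101 1920/5353 80/53 -6 -2 W
3 160/41 32/25 1344/1025 160/41 -7 -2 S
4 40/29 5 -105/58 40/29 -7 -3 E
5 160/221 32/25 -1536/5525 160/221 -8 -3 N
6 80/73 80/121 1920/8833 80/73 -8 -2 W
7 160/61 160/169 8640/10309 160/61 -9 -2 S
final -9 -3 E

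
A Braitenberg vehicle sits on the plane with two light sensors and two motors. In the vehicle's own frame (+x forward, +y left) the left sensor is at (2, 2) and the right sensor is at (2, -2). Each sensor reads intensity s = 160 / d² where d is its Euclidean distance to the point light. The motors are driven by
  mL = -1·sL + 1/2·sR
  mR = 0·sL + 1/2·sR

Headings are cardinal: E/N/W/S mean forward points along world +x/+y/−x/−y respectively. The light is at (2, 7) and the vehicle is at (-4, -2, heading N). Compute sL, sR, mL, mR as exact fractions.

160/113 32/13 -272/1469 16/13

left sensor world pos  = (-6, 0); dL² = 113
right sensor world pos = (-2, 0); dR² = 65
sL = 160/113 = 160/113
sR = 160/65 = 32/13
mL = -1·sL + 1/2·sR = -272/1469
mR = 0·sL + 1/2·sR = 16/13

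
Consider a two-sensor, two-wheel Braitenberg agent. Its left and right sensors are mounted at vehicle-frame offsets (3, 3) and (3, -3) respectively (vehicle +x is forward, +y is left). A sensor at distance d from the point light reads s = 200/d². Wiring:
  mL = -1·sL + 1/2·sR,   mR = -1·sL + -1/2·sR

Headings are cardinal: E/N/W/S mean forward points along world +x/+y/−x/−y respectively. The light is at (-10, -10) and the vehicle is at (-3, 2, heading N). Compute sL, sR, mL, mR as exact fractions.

200/241 8/13 -1636/3133 -3564/3133

left sensor world pos  = (-6, 5); dL² = 241
right sensor world pos = (0, 5); dR² = 325
sL = 200/241 = 200/241
sR = 200/325 = 8/13
mL = -1·sL + 1/2·sR = -1636/3133
mR = -1·sL + -1/2·sR = -3564/3133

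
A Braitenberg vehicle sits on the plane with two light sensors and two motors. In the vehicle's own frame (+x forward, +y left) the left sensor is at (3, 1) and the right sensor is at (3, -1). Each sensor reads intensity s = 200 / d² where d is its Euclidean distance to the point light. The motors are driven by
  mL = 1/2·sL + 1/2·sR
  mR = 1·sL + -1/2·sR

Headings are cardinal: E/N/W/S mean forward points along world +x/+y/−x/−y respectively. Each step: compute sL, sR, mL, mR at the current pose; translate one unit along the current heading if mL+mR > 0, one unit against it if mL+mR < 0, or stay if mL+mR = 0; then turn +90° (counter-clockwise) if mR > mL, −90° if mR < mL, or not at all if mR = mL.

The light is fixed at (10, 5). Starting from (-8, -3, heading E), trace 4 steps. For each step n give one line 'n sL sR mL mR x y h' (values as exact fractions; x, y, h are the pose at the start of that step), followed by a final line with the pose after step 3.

n=0: pose=(-8,-3,E); sL=100/137, sR=100/153; mL=14500/20961, mR=8450/20961; mL+mR=150/137 → advance +1; mR−mL=-6050/20961 → turn -1·90°
n=1: pose=(-7,-3,S); sL=200/377, sR=40/89; mL=16440/33553, mR=10260/33553; mL+mR=300/377 → advance +1; mR−mL=-6180/33553 → turn -1·90°
n=2: pose=(-7,-4,W); sL=2/5, sR=25/58; mL=241/580, mR=107/580; mL+mR=3/5 → advance +1; mR−mL=-67/290 → turn -1·90°
n=3: pose=(-8,-4,N); sL=200/397, sR=8/13; mL=2888/5161, mR=1012/5161; mL+mR=300/397 → advance +1; mR−mL=-1876/5161 → turn -1·90°

0 100/137 100/153 14500/20961 8450/20961 -8 -3 E
1 200/377 40/89 16440/33553 10260/33553 -7 -3 S
2 2/5 25/58 241/580 107/580 -7 -4 W
3 200/397 8/13 2888/5161 1012/5161 -8 -4 N
final -8 -3 E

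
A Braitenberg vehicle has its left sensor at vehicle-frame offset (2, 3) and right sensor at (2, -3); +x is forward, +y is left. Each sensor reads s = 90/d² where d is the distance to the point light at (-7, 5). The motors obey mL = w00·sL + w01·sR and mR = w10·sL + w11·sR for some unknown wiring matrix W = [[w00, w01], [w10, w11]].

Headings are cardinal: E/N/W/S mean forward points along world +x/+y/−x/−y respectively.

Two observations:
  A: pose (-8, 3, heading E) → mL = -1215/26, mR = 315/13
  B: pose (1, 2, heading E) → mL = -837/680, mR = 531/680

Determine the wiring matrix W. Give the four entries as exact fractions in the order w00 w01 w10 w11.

obs A: pose=(-8,3,E) → sL=45, sR=45/13, mL=-1215/26, mR=315/13
obs B: pose=(1,2,E) → sL=9/10, sR=45/68, mL=-837/680, mR=531/680
sensor matrix S = [[45, 45/13], [9/10, 45/68]]; det S = 23571/884
solve [mL_A; mL_B] = S·[w00; w01] and [mR_A; mR_B] = S·[w10; w11]:
  w00 = -1, w01 = -1/2, w10 = 1/2, w11 = 1/2

-1 -1/2 1/2 1/2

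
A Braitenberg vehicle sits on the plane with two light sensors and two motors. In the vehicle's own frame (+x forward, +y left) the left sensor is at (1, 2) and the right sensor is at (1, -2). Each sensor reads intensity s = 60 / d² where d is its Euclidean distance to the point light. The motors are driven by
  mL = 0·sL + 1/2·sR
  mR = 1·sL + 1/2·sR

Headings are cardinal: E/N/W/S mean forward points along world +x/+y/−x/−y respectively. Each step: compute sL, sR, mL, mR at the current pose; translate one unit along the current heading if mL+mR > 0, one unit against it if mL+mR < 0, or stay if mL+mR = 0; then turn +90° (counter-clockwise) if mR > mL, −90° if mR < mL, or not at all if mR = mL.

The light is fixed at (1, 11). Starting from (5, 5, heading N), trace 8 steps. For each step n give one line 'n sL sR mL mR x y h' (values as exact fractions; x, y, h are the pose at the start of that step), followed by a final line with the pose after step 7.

0 60/29 60/61 30/61 4530/1769 5 5 N
1 30/29 10/3 5/3 235/87 5 6 W
2 60/61 60/37 30/37 4050/2257 4 6 S
3 15/8 3/4 3/8 9/4 4 5 E
4 60/29 60/61 30/61 4530/1769 5 5 N
5 30/29 10/3 5/3 235/87 5 6 W
6 60/61 60/37 30/37 4050/2257 4 6 S
7 15/8 3/4 3/8 9/4 4 5 E
final 5 5 N

n=0: pose=(5,5,N); sL=60/29, sR=60/61; mL=30/61, mR=4530/1769; mL+mR=5400/1769 → advance +1; mR−mL=60/29 → turn +1·90°
n=1: pose=(5,6,W); sL=30/29, sR=10/3; mL=5/3, mR=235/87; mL+mR=380/87 → advance +1; mR−mL=30/29 → turn +1·90°
n=2: pose=(4,6,S); sL=60/61, sR=60/37; mL=30/37, mR=4050/2257; mL+mR=5880/2257 → advance +1; mR−mL=60/61 → turn +1·90°
n=3: pose=(4,5,E); sL=15/8, sR=3/4; mL=3/8, mR=9/4; mL+mR=21/8 → advance +1; mR−mL=15/8 → turn +1·90°
n=4: pose=(5,5,N); sL=60/29, sR=60/61; mL=30/61, mR=4530/1769; mL+mR=5400/1769 → advance +1; mR−mL=60/29 → turn +1·90°
n=5: pose=(5,6,W); sL=30/29, sR=10/3; mL=5/3, mR=235/87; mL+mR=380/87 → advance +1; mR−mL=30/29 → turn +1·90°
n=6: pose=(4,6,S); sL=60/61, sR=60/37; mL=30/37, mR=4050/2257; mL+mR=5880/2257 → advance +1; mR−mL=60/61 → turn +1·90°
n=7: pose=(4,5,E); sL=15/8, sR=3/4; mL=3/8, mR=9/4; mL+mR=21/8 → advance +1; mR−mL=15/8 → turn +1·90°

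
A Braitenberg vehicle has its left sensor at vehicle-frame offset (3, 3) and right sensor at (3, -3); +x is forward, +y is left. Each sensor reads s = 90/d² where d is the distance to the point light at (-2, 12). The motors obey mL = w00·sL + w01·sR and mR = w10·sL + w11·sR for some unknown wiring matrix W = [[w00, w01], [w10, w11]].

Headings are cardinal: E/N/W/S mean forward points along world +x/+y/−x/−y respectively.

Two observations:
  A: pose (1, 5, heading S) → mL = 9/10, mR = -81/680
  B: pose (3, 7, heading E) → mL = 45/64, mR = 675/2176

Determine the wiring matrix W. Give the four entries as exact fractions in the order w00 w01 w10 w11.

obs A: pose=(1,5,S) → sL=45/68, sR=9/10, mL=9/10, mR=-81/680
obs B: pose=(3,7,E) → sL=45/34, sR=45/64, mL=45/64, mR=675/2176
sensor matrix S = [[45/68, 9/10], [45/34, 45/64]]; det S = -3159/4352
solve [mL_A; mL_B] = S·[w00; w01] and [mR_A; mR_B] = S·[w10; w11]:
  w00 = 0, w01 = 1, w10 = 1/2, w11 = -1/2

0 1 1/2 -1/2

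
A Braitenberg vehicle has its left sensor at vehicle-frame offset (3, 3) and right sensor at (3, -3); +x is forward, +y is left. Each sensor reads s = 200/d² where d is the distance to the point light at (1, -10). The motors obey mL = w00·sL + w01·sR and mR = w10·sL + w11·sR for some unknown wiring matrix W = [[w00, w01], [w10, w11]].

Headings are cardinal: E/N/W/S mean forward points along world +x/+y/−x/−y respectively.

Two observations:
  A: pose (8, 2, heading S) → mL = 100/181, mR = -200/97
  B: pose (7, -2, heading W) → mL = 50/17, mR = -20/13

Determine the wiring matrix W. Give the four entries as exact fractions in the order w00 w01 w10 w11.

1/2 0 0 -1

obs A: pose=(8,2,S) → sL=200/181, sR=200/97, mL=100/181, mR=-200/97
obs B: pose=(7,-2,W) → sL=100/17, sR=20/13, mL=50/17, mR=-20/13
sensor matrix S = [[200/181, 200/97], [100/17, 20/13]]; det S = -40464000/3880097
solve [mL_A; mL_B] = S·[w00; w01] and [mR_A; mR_B] = S·[w10; w11]:
  w00 = 1/2, w01 = 0, w10 = 0, w11 = -1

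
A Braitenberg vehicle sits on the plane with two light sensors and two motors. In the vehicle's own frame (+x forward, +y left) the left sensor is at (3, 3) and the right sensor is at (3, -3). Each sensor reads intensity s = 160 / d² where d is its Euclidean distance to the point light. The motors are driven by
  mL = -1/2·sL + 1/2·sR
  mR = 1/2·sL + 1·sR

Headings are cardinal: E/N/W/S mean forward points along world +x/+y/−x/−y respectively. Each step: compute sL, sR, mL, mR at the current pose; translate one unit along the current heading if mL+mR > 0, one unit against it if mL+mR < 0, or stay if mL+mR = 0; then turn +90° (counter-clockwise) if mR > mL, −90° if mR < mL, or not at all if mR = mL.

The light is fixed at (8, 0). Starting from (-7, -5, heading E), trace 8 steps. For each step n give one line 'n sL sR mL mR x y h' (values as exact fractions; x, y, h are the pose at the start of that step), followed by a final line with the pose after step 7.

n=0: pose=(-7,-5,E); sL=40/37, sR=10/13; mL=-75/481, mR=630/481; mL+mR=15/13 → advance +1; mR−mL=705/481 → turn +1·90°
n=1: pose=(-6,-5,N); sL=160/293, sR=32/25; mL=2688/7325, mR=11376/7325; mL+mR=48/25 → advance +1; mR−mL=8688/7325 → turn +1·90°
n=2: pose=(-6,-4,W); sL=80/169, sR=16/29; mL=192/4901, mR=3864/4901; mL+mR=24/29 → advance +1; mR−mL=3672/4901 → turn +1·90°
n=3: pose=(-7,-4,S); sL=160/193, sR=160/373; mL=-14400/71989, mR=60720/71989; mL+mR=240/373 → advance +1; mR−mL=75120/71989 → turn +1·90°
n=4: pose=(-7,-5,E); sL=40/37, sR=10/13; mL=-75/481, mR=630/481; mL+mR=15/13 → advance +1; mR−mL=705/481 → turn +1·90°
n=5: pose=(-6,-5,N); sL=160/293, sR=32/25; mL=2688/7325, mR=11376/7325; mL+mR=48/25 → advance +1; mR−mL=8688/7325 → turn +1·90°
n=6: pose=(-6,-4,W); sL=80/169, sR=16/29; mL=192/4901, mR=3864/4901; mL+mR=24/29 → advance +1; mR−mL=3672/4901 → turn +1·90°
n=7: pose=(-7,-4,S); sL=160/193, sR=160/373; mL=-14400/71989, mR=60720/71989; mL+mR=240/373 → advance +1; mR−mL=75120/71989 → turn +1·90°

0 40/37 10/13 -75/481 630/481 -7 -5 E
1 160/293 32/25 2688/7325 11376/7325 -6 -5 N
2 80/169 16/29 192/4901 3864/4901 -6 -4 W
3 160/193 160/373 -14400/71989 60720/71989 -7 -4 S
4 40/37 10/13 -75/481 630/481 -7 -5 E
5 160/293 32/25 2688/7325 11376/7325 -6 -5 N
6 80/169 16/29 192/4901 3864/4901 -6 -4 W
7 160/193 160/373 -14400/71989 60720/71989 -7 -4 S
final -7 -5 E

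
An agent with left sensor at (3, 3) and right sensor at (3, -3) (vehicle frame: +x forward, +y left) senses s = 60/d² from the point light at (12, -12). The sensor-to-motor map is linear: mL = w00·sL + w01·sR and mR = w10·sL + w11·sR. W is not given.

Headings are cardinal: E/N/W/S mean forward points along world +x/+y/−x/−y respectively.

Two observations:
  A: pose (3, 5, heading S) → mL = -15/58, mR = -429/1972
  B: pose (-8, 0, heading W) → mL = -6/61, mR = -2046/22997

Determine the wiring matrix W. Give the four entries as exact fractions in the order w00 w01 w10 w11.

obs A: pose=(3,5,S) → sL=15/58, sR=3/17, mL=-15/58, mR=-429/1972
obs B: pose=(-8,0,W) → sL=6/61, sR=30/377, mL=-6/61, mR=-2046/22997
sensor matrix S = [[15/58, 3/17], [6/61, 30/377]]; det S = 36531/11337521
solve [mL_A; mL_B] = S·[w00; w01] and [mR_A; mR_B] = S·[w10; w11]:
  w00 = -1, w01 = 0, w10 = -1/2, w11 = -1/2

-1 0 -1/2 -1/2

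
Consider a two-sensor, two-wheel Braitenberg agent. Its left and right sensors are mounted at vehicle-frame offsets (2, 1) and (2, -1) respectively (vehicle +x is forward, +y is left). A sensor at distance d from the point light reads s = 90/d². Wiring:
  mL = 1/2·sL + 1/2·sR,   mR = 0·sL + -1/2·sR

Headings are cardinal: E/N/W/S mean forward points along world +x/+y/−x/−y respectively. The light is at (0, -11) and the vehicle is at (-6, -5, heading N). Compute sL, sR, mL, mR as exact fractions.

left sensor world pos  = (-7, -3); dL² = 113
right sensor world pos = (-5, -3); dR² = 89
sL = 90/113 = 90/113
sR = 90/89 = 90/89
mL = 1/2·sL + 1/2·sR = 9090/10057
mR = 0·sL + -1/2·sR = -45/89

90/113 90/89 9090/10057 -45/89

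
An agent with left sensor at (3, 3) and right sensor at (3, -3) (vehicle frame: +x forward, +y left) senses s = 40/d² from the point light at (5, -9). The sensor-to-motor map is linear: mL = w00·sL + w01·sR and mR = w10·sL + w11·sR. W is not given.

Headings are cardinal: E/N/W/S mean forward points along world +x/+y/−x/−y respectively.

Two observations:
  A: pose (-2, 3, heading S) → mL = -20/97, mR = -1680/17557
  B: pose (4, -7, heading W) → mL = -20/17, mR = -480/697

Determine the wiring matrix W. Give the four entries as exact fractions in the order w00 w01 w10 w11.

obs A: pose=(-2,3,S) → sL=40/97, sR=40/181, mL=-20/97, mR=-1680/17557
obs B: pose=(4,-7,W) → sL=40/17, sR=40/41, mL=-20/17, mR=-480/697
sensor matrix S = [[40/97, 40/181], [40/17, 40/41]]; det S = -1440000/12237229
solve [mL_A; mL_B] = S·[w00; w01] and [mR_A; mR_B] = S·[w10; w11]:
  w00 = -1/2, w01 = 0, w10 = -1/2, w11 = 1/2

-1/2 0 -1/2 1/2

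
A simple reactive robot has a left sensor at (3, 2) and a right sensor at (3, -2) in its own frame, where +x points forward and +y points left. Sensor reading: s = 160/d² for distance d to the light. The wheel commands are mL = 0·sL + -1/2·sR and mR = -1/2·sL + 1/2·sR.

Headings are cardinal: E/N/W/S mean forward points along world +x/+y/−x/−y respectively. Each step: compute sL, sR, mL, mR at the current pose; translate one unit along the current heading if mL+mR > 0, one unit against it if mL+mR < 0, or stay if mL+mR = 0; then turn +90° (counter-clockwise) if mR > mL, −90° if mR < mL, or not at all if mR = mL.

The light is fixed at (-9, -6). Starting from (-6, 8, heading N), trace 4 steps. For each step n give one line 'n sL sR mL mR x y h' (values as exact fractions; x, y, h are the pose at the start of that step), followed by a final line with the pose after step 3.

n=0: pose=(-6,8,N); sL=16/29, sR=80/157; mL=-40/157, mR=-96/4553; mL+mR=-8/29 → advance -1; mR−mL=1064/4553 → turn +1·90°
n=1: pose=(-6,7,W); sL=160/121, sR=32/45; mL=-16/45, mR=-1664/5445; mL+mR=-80/121 → advance -1; mR−mL=272/5445 → turn +1·90°
n=2: pose=(-5,7,S); sL=20/17, sR=20/13; mL=-10/13, mR=40/221; mL+mR=-10/17 → advance -1; mR−mL=210/221 → turn +1·90°
n=3: pose=(-5,8,E); sL=32/61, sR=160/193; mL=-80/193, mR=1792/11773; mL+mR=-16/61 → advance -1; mR−mL=6672/11773 → turn +1·90°

0 16/29 80/157 -40/157 -96/4553 -6 8 N
1 160/121 32/45 -16/45 -1664/5445 -6 7 W
2 20/17 20/13 -10/13 40/221 -5 7 S
3 32/61 160/193 -80/193 1792/11773 -5 8 E
final -6 8 N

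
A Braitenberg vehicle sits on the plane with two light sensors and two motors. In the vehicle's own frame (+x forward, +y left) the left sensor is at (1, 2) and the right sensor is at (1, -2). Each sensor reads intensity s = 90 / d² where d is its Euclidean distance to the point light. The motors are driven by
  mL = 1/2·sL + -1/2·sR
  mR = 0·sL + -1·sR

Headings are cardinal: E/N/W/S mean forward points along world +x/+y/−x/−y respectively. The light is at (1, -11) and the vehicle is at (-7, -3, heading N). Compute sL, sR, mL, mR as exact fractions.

90/181 10/13 -320/2353 -10/13

left sensor world pos  = (-9, -2); dL² = 181
right sensor world pos = (-5, -2); dR² = 117
sL = 90/181 = 90/181
sR = 90/117 = 10/13
mL = 1/2·sL + -1/2·sR = -320/2353
mR = 0·sL + -1·sR = -10/13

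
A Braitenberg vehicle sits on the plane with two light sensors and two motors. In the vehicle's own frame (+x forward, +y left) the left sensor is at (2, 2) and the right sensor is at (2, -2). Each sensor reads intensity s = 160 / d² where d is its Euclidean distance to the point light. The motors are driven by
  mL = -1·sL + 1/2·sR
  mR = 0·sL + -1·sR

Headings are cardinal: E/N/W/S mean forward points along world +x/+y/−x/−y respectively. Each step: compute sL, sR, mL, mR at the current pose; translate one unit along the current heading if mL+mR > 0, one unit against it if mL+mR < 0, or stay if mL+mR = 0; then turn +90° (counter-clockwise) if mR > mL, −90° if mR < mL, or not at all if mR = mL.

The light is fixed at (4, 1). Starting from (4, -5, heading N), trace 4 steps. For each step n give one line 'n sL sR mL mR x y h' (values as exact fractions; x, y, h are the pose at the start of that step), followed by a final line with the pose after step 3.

0 8 8 -4 -8 4 -5 N
1 160/29 32/17 -2256/493 -32/17 4 -6 E
2 80/17 80/13 -360/221 -80/13 3 -6 N
3 160/37 160/101 -13200/3737 -160/101 3 -7 E
final 2 -7 N

n=0: pose=(4,-5,N); sL=8, sR=8; mL=-4, mR=-8; mL+mR=-12 → advance -1; mR−mL=-4 → turn -1·90°
n=1: pose=(4,-6,E); sL=160/29, sR=32/17; mL=-2256/493, mR=-32/17; mL+mR=-3184/493 → advance -1; mR−mL=1328/493 → turn +1·90°
n=2: pose=(3,-6,N); sL=80/17, sR=80/13; mL=-360/221, mR=-80/13; mL+mR=-1720/221 → advance -1; mR−mL=-1000/221 → turn -1·90°
n=3: pose=(3,-7,E); sL=160/37, sR=160/101; mL=-13200/3737, mR=-160/101; mL+mR=-19120/3737 → advance -1; mR−mL=7280/3737 → turn +1·90°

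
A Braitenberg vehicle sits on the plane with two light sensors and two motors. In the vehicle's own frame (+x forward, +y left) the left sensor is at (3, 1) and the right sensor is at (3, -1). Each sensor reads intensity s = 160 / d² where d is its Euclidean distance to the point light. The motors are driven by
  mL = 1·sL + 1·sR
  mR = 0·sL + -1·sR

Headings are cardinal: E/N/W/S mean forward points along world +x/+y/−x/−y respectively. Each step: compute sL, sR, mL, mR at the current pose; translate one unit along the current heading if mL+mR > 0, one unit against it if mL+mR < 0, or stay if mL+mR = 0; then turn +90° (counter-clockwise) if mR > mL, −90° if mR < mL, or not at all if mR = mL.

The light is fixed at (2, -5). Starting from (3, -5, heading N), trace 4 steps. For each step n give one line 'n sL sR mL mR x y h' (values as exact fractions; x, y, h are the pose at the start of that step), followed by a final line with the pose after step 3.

0 160/9 160/13 3520/117 -160/13 3 -5 N
1 8 10 18 -10 3 -4 E
2 160/13 32 576/13 -32 4 -4 S
3 80 80 160 -80 4 -5 W
final 3 -5 N

n=0: pose=(3,-5,N); sL=160/9, sR=160/13; mL=3520/117, mR=-160/13; mL+mR=160/9 → advance +1; mR−mL=-4960/117 → turn -1·90°
n=1: pose=(3,-4,E); sL=8, sR=10; mL=18, mR=-10; mL+mR=8 → advance +1; mR−mL=-28 → turn -1·90°
n=2: pose=(4,-4,S); sL=160/13, sR=32; mL=576/13, mR=-32; mL+mR=160/13 → advance +1; mR−mL=-992/13 → turn -1·90°
n=3: pose=(4,-5,W); sL=80, sR=80; mL=160, mR=-80; mL+mR=80 → advance +1; mR−mL=-240 → turn -1·90°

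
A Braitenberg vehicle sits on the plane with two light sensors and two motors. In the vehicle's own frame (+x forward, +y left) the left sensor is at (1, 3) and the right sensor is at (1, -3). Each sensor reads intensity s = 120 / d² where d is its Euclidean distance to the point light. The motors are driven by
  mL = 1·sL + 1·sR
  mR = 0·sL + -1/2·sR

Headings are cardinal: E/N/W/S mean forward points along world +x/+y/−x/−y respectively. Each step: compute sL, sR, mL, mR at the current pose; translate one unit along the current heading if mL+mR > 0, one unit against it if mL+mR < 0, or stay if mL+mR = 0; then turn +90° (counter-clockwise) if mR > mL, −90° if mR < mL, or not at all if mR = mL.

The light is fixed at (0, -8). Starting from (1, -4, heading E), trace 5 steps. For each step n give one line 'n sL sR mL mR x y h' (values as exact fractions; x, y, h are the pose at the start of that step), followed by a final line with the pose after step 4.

0 120/53 24 1392/53 -12 1 -4 E
1 60/17 12 264/17 -6 2 -4 S
2 120 120/37 4560/37 -60/37 2 -5 W
3 6 15/4 39/4 -15/8 1 -5 N
4 120/53 24 1392/53 -12 1 -4 E
final 2 -4 S

n=0: pose=(1,-4,E); sL=120/53, sR=24; mL=1392/53, mR=-12; mL+mR=756/53 → advance +1; mR−mL=-2028/53 → turn -1·90°
n=1: pose=(2,-4,S); sL=60/17, sR=12; mL=264/17, mR=-6; mL+mR=162/17 → advance +1; mR−mL=-366/17 → turn -1·90°
n=2: pose=(2,-5,W); sL=120, sR=120/37; mL=4560/37, mR=-60/37; mL+mR=4500/37 → advance +1; mR−mL=-4620/37 → turn -1·90°
n=3: pose=(1,-5,N); sL=6, sR=15/4; mL=39/4, mR=-15/8; mL+mR=63/8 → advance +1; mR−mL=-93/8 → turn -1·90°
n=4: pose=(1,-4,E); sL=120/53, sR=24; mL=1392/53, mR=-12; mL+mR=756/53 → advance +1; mR−mL=-2028/53 → turn -1·90°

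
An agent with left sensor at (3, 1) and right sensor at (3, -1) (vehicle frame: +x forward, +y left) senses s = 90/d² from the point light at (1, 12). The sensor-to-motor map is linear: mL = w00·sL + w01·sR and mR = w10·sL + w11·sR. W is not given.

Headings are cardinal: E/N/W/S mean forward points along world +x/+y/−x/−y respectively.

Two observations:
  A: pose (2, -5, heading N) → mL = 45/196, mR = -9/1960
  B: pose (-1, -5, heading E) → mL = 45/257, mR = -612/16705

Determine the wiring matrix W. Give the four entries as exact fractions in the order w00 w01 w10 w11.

obs A: pose=(2,-5,N) → sL=45/98, sR=9/20, mL=45/196, mR=-9/1960
obs B: pose=(-1,-5,E) → sL=90/257, sR=18/65, mL=45/257, mR=-612/16705
sensor matrix S = [[45/98, 9/20], [90/257, 18/65]]; det S = -9963/327418
solve [mL_A; mL_B] = S·[w00; w01] and [mR_A; mR_B] = S·[w10; w11]:
  w00 = 1/2, w01 = 0, w10 = -1/2, w11 = 1/2

1/2 0 -1/2 1/2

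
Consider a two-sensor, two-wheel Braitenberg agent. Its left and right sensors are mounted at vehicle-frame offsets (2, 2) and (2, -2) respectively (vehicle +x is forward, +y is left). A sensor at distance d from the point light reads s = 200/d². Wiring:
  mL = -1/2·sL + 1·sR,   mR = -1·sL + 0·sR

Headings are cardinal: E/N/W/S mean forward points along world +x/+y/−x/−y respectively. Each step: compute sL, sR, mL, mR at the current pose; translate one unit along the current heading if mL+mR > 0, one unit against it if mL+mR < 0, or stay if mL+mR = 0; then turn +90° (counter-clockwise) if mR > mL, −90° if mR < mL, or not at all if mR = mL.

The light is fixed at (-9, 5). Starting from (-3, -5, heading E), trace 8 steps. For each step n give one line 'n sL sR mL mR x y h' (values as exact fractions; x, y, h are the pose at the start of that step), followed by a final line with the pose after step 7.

0 25/16 25/26 75/416 -25/16 -3 -5 E
1 200/193 200/153 23300/29529 -200/193 -4 -5 S
2 20/13 100/29 1010/377 -20/13 -4 -4 W
3 200/53 40/17 420/901 -200/53 -5 -4 N
4 2 10/9 1/9 -2 -5 -5 E
5 200/169 40/29 3860/4901 -200/169 -6 -5 S
6 100/61 4 194/61 -100/61 -6 -4 W
7 200/49 40/13 660/637 -200/49 -7 -4 N
final -7 -5 E

n=0: pose=(-3,-5,E); sL=25/16, sR=25/26; mL=75/416, mR=-25/16; mL+mR=-575/416 → advance -1; mR−mL=-725/416 → turn -1·90°
n=1: pose=(-4,-5,S); sL=200/193, sR=200/153; mL=23300/29529, mR=-200/193; mL+mR=-7300/29529 → advance -1; mR−mL=-53900/29529 → turn -1·90°
n=2: pose=(-4,-4,W); sL=20/13, sR=100/29; mL=1010/377, mR=-20/13; mL+mR=430/377 → advance +1; mR−mL=-1590/377 → turn -1·90°
n=3: pose=(-5,-4,N); sL=200/53, sR=40/17; mL=420/901, mR=-200/53; mL+mR=-2980/901 → advance -1; mR−mL=-3820/901 → turn -1·90°
n=4: pose=(-5,-5,E); sL=2, sR=10/9; mL=1/9, mR=-2; mL+mR=-17/9 → advance -1; mR−mL=-19/9 → turn -1·90°
n=5: pose=(-6,-5,S); sL=200/169, sR=40/29; mL=3860/4901, mR=-200/169; mL+mR=-1940/4901 → advance -1; mR−mL=-9660/4901 → turn -1·90°
n=6: pose=(-6,-4,W); sL=100/61, sR=4; mL=194/61, mR=-100/61; mL+mR=94/61 → advance +1; mR−mL=-294/61 → turn -1·90°
n=7: pose=(-7,-4,N); sL=200/49, sR=40/13; mL=660/637, mR=-200/49; mL+mR=-1940/637 → advance -1; mR−mL=-3260/637 → turn -1·90°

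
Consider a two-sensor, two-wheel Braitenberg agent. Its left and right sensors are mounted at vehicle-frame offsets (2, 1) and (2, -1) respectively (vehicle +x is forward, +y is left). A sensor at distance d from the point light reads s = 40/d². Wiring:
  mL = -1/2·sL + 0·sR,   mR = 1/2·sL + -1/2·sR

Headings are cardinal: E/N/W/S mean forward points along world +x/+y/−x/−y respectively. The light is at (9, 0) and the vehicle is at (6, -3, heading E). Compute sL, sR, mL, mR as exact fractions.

8 40/17 -4 48/17

left sensor world pos  = (8, -2); dL² = 5
right sensor world pos = (8, -4); dR² = 17
sL = 40/5 = 8
sR = 40/17 = 40/17
mL = -1/2·sL + 0·sR = -4
mR = 1/2·sL + -1/2·sR = 48/17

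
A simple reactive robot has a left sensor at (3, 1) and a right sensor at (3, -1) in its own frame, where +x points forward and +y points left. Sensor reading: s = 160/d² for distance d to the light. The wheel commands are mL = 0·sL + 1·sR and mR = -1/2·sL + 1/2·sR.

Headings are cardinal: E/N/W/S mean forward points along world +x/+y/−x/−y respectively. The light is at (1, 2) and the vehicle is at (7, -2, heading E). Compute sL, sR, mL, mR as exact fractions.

left sensor world pos  = (10, -1); dL² = 90
right sensor world pos = (10, -3); dR² = 106
sL = 160/90 = 16/9
sR = 160/106 = 80/53
mL = 0·sL + 1·sR = 80/53
mR = -1/2·sL + 1/2·sR = -64/477

16/9 80/53 80/53 -64/477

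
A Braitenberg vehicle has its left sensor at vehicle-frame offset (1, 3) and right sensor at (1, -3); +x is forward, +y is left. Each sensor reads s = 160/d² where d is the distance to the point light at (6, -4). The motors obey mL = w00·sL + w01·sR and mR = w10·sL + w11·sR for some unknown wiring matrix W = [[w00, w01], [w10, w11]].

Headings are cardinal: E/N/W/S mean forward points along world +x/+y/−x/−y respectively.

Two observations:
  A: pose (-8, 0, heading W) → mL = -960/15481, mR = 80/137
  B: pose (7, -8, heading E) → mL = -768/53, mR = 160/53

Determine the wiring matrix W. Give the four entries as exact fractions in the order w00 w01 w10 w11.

obs A: pose=(-8,0,W) → sL=80/113, sR=80/137, mL=-960/15481, mR=80/137
obs B: pose=(7,-8,E) → sL=32, sR=160/53, mL=-768/53, mR=160/53
sensor matrix S = [[80/113, 80/137], [32, 160/53]]; det S = -13578240/820493
solve [mL_A; mL_B] = S·[w00; w01] and [mR_A; mR_B] = S·[w10; w11]:
  w00 = -1/2, w01 = 1/2, w10 = 0, w11 = 1

-1/2 1/2 0 1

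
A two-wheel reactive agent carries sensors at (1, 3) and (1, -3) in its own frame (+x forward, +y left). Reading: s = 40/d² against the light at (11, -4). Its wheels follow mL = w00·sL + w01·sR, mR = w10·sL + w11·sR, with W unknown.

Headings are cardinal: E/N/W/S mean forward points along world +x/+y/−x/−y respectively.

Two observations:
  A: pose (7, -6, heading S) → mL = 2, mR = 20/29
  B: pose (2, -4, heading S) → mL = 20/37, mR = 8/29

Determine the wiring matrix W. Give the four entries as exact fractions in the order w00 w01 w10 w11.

obs A: pose=(7,-6,S) → sL=4, sR=20/29, mL=2, mR=20/29
obs B: pose=(2,-4,S) → sL=40/37, sR=8/29, mL=20/37, mR=8/29
sensor matrix S = [[4, 20/29], [40/37, 8/29]]; det S = 384/1073
solve [mL_A; mL_B] = S·[w00; w01] and [mR_A; mR_B] = S·[w10; w11]:
  w00 = 1/2, w01 = 0, w10 = 0, w11 = 1

1/2 0 0 1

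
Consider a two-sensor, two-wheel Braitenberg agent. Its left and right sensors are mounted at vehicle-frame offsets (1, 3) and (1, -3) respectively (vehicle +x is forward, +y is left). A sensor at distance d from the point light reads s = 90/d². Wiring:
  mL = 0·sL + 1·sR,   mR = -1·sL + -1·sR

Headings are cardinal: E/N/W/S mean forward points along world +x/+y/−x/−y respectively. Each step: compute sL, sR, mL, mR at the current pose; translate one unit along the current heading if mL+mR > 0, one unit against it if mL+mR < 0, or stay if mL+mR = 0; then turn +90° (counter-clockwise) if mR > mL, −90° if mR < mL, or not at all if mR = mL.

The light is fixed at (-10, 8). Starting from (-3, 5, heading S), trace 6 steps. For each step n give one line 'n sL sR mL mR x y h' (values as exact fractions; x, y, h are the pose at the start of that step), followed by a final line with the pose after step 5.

n=0: pose=(-3,5,S); sL=45/58, sR=45/16; mL=45/16, mR=-1665/464; mL+mR=-45/58 → advance -1; mR−mL=-1485/232 → turn -1·90°
n=1: pose=(-3,6,W); sL=90/61, sR=90/37; mL=90/37, mR=-8820/2257; mL+mR=-90/61 → advance -1; mR−mL=-14310/2257 → turn -1·90°
n=2: pose=(-2,6,N); sL=45/13, sR=45/61; mL=45/61, mR=-3330/793; mL+mR=-45/13 → advance -1; mR−mL=-3915/793 → turn -1·90°
n=3: pose=(-2,5,E); sL=10/9, sR=10/13; mL=10/13, mR=-220/117; mL+mR=-10/9 → advance -1; mR−mL=-310/117 → turn -1·90°
n=4: pose=(-3,5,S); sL=45/58, sR=45/16; mL=45/16, mR=-1665/464; mL+mR=-45/58 → advance -1; mR−mL=-1485/232 → turn -1·90°
n=5: pose=(-3,6,W); sL=90/61, sR=90/37; mL=90/37, mR=-8820/2257; mL+mR=-90/61 → advance -1; mR−mL=-14310/2257 → turn -1·90°

0 45/58 45/16 45/16 -1665/464 -3 5 S
1 90/61 90/37 90/37 -8820/2257 -3 6 W
2 45/13 45/61 45/61 -3330/793 -2 6 N
3 10/9 10/13 10/13 -220/117 -2 5 E
4 45/58 45/16 45/16 -1665/464 -3 5 S
5 90/61 90/37 90/37 -8820/2257 -3 6 W
final -2 6 N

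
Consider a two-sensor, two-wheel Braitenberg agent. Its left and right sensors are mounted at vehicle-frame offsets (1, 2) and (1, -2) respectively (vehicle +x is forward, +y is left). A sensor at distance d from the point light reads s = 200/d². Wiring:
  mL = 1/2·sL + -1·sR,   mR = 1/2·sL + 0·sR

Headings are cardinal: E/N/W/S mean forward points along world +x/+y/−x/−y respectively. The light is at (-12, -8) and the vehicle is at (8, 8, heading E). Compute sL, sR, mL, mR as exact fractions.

left sensor world pos  = (9, 10); dL² = 765
right sensor world pos = (9, 6); dR² = 637
sL = 200/765 = 40/153
sR = 200/637 = 200/637
mL = 1/2·sL + -1·sR = -17860/97461
mR = 1/2·sL + 0·sR = 20/153

40/153 200/637 -17860/97461 20/153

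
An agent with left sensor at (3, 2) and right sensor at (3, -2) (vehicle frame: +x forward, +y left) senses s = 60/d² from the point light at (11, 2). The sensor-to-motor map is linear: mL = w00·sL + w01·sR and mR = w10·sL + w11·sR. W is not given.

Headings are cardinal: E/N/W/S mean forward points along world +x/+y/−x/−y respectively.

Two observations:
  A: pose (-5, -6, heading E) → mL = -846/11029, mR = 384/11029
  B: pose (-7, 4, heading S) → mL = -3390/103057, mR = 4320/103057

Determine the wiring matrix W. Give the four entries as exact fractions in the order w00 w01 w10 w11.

obs A: pose=(-5,-6,E) → sL=12/41, sR=60/269, mL=-846/11029, mR=384/11029
obs B: pose=(-7,4,S) → sL=60/257, sR=60/401, mL=-3390/103057, mR=4320/103057
sensor matrix S = [[12/41, 60/269], [60/257, 60/401]]; det S = -9411840/1136615653
solve [mL_A; mL_B] = S·[w00; w01] and [mR_A; mR_B] = S·[w10; w11]:
  w00 = 1/2, w01 = -1, w10 = 1/2, w11 = -1/2

1/2 -1 1/2 -1/2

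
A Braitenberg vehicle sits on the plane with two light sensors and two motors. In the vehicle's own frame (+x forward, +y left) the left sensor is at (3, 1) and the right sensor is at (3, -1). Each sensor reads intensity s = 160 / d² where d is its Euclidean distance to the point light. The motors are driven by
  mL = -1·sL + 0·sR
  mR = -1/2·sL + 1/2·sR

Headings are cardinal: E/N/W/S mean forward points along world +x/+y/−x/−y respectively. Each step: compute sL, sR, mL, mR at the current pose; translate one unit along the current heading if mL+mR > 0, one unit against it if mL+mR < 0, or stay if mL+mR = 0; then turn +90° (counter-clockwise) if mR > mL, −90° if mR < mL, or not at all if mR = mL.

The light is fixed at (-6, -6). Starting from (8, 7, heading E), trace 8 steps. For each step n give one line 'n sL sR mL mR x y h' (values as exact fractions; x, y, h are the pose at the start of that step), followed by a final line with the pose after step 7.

n=0: pose=(8,7,E); sL=32/97, sR=160/433; mL=-32/97, mR=832/42001; mL+mR=-13024/42001 → advance -1; mR−mL=14688/42001 → turn +1·90°
n=1: pose=(7,7,N); sL=2/5, sR=40/113; mL=-2/5, mR=-13/565; mL+mR=-239/565 → advance -1; mR−mL=213/565 → turn +1·90°
n=2: pose=(7,6,W); sL=160/221, sR=160/269; mL=-160/221, mR=-3840/59449; mL+mR=-46880/59449 → advance -1; mR−mL=39200/59449 → turn +1·90°
n=3: pose=(8,6,S); sL=80/153, sR=16/25; mL=-80/153, mR=224/3825; mL+mR=-592/1275 → advance -1; mR−mL=2224/3825 → turn +1·90°
n=4: pose=(8,7,E); sL=32/97, sR=160/433; mL=-32/97, mR=832/42001; mL+mR=-13024/42001 → advance -1; mR−mL=14688/42001 → turn +1·90°
n=5: pose=(7,7,N); sL=2/5, sR=40/113; mL=-2/5, mR=-13/565; mL+mR=-239/565 → advance -1; mR−mL=213/565 → turn +1·90°
n=6: pose=(7,6,W); sL=160/221, sR=160/269; mL=-160/221, mR=-3840/59449; mL+mR=-46880/59449 → advance -1; mR−mL=39200/59449 → turn +1·90°
n=7: pose=(8,6,S); sL=80/153, sR=16/25; mL=-80/153, mR=224/3825; mL+mR=-592/1275 → advance -1; mR−mL=2224/3825 → turn +1·90°

0 32/97 160/433 -32/97 832/42001 8 7 E
1 2/5 40/113 -2/5 -13/565 7 7 N
2 160/221 160/269 -160/221 -3840/59449 7 6 W
3 80/153 16/25 -80/153 224/3825 8 6 S
4 32/97 160/433 -32/97 832/42001 8 7 E
5 2/5 40/113 -2/5 -13/565 7 7 N
6 160/221 160/269 -160/221 -3840/59449 7 6 W
7 80/153 16/25 -80/153 224/3825 8 6 S
final 8 7 E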